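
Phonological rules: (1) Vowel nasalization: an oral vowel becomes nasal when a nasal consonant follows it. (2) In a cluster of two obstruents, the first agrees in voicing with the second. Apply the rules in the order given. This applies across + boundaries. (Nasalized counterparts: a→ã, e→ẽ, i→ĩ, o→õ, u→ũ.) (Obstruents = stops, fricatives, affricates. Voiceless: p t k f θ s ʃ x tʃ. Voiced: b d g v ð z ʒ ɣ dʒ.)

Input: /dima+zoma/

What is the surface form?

Rule 1: /i/ before nasal /m/ → [ĩ]
Rule 1: /o/ before nasal /m/ → [õ]
After rule 1: dĩma+zõma
Rule 2: no segment meets the rule's conditions; no change.

[dĩma+zõma]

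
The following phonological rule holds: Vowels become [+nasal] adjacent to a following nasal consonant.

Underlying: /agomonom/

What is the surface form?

/o/ before nasal /m/ → [õ]
/o/ before nasal /n/ → [õ]
/o/ before nasal /m/ → [õ]

[agõmõnõm]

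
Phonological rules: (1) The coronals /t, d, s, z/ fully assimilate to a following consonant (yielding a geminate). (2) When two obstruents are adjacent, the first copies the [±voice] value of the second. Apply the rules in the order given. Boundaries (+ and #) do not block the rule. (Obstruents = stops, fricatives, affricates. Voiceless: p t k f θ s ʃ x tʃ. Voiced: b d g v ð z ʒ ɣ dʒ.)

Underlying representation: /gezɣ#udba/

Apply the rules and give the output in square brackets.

Rule 1: /z/ before /ɣ/ → [ɣ] (total assimilation)
Rule 1: /d/ before /b/ → [b] (total assimilation)
After rule 1: geɣɣ#ubba
Rule 2: no segment meets the rule's conditions; no change.

[geɣɣ#ubba]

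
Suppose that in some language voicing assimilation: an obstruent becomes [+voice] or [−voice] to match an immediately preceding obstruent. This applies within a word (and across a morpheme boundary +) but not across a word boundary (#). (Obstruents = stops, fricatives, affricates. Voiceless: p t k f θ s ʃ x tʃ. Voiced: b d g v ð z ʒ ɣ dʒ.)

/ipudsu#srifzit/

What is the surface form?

/s/ after /d/ (voiced) → [z]
/z/ after /f/ (voiceless) → [s]

[ipudzu#srifsit]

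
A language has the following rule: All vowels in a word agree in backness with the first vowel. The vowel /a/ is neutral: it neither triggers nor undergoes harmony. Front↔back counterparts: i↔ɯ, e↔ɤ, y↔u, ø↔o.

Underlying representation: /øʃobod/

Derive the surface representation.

/o/ harmonizes with /ø/ ([-back]) → [ø]
/o/ harmonizes with /ø/ ([-back]) → [ø]

[øʃøbød]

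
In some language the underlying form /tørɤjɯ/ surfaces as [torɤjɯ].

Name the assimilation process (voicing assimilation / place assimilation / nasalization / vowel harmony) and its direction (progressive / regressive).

vowel harmony, regressive

/ø/→[o].
Vowels agree with the last vowel, so the harmony is regressive.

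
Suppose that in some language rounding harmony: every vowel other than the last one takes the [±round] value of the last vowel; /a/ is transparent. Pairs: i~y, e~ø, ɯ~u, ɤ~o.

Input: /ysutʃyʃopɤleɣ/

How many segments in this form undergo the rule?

4

/y/ harmonizes with /e/ ([-round]) → [i]
/u/ harmonizes with /e/ ([-round]) → [ɯ]
/y/ harmonizes with /e/ ([-round]) → [i]
/o/ harmonizes with /e/ ([-round]) → [ɤ]
4 segments change.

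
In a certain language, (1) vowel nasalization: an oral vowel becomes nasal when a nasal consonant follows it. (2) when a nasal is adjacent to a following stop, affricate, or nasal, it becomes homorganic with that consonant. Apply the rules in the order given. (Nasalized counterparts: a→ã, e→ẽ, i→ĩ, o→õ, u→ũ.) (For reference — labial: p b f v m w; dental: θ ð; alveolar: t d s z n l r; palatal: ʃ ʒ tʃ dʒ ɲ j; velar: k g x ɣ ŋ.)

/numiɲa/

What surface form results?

[nũmĩɲa]

Rule 1: /u/ before nasal /m/ → [ũ]
Rule 1: /i/ before nasal /ɲ/ → [ĩ]
After rule 1: nũmĩɲa
Rule 2: no segment meets the rule's conditions; no change.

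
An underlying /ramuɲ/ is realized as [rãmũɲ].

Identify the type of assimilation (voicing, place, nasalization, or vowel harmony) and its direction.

/a/→[ã] /u/→[ũ].
Each target copies a feature from the following segment, so the direction is regressive.

nasalization, regressive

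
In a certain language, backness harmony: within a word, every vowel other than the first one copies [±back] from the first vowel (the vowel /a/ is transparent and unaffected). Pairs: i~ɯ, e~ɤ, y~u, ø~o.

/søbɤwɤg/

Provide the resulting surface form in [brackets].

/ɤ/ harmonizes with /ø/ ([-back]) → [e]
/ɤ/ harmonizes with /ø/ ([-back]) → [e]

[søbeweg]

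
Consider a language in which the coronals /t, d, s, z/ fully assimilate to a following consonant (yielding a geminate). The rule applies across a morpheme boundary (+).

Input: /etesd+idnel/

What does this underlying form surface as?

[etedd+innel]

/s/ before /d/ → [d] (total assimilation)
/d/ before /n/ → [n] (total assimilation)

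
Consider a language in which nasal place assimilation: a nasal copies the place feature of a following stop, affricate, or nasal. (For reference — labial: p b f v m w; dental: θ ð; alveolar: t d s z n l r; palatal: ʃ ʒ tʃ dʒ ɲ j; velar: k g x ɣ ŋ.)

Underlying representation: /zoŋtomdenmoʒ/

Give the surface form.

[zontondemmoʒ]

/ŋ/ before /t/ (alveolar) → [n]
/m/ before /d/ (alveolar) → [n]
/n/ before /m/ (labial) → [m]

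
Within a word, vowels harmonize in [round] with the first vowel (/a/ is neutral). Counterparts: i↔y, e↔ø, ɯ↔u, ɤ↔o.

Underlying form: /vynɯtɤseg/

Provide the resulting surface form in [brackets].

/ɯ/ harmonizes with /y/ ([+round]) → [u]
/ɤ/ harmonizes with /y/ ([+round]) → [o]
/e/ harmonizes with /y/ ([+round]) → [ø]

[vynutosøg]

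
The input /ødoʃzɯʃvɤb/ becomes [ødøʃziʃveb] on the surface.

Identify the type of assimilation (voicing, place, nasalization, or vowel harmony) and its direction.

/o/→[ø] /ɯ/→[i] /ɤ/→[e].
Vowels agree with the first vowel, so the harmony is progressive.

vowel harmony, progressive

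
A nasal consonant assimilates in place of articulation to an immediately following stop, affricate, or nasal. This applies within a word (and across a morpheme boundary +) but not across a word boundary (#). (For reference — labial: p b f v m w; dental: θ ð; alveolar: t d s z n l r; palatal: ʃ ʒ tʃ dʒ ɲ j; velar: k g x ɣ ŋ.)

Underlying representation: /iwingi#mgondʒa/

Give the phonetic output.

[iwiŋgi#ŋgoɲdʒa]

/n/ before /g/ (velar) → [ŋ]
/m/ before /g/ (velar) → [ŋ]
/n/ before /dʒ/ (palatal) → [ɲ]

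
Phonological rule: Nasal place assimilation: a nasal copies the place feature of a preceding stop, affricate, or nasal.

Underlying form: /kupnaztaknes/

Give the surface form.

/n/ after /p/ (labial) → [m]
/n/ after /k/ (velar) → [ŋ]

[kupmaztakŋes]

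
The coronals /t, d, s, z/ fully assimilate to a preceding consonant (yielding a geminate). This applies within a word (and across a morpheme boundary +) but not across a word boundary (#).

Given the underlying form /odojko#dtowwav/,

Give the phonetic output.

/t/ after /d/ → [d] (total assimilation)

[odojko#ddowwav]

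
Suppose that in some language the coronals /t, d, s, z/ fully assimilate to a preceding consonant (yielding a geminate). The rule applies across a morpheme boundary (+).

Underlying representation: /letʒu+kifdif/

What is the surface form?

/d/ after /f/ → [f] (total assimilation)

[letʒu+kiffif]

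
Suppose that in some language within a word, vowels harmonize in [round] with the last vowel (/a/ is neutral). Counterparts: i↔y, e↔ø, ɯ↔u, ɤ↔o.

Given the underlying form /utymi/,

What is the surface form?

[ɯtimi]

/u/ harmonizes with /i/ ([-round]) → [ɯ]
/y/ harmonizes with /i/ ([-round]) → [i]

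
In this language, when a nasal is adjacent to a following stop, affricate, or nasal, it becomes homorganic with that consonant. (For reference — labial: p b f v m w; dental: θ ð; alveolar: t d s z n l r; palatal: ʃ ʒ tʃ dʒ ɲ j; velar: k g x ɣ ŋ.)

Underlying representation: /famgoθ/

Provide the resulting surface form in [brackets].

[faŋgoθ]

/m/ before /g/ (velar) → [ŋ]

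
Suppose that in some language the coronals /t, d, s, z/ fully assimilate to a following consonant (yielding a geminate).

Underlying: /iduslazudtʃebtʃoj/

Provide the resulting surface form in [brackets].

[idullazutʃtʃebtʃoj]

/s/ before /l/ → [l] (total assimilation)
/d/ before /tʃ/ → [tʃ] (total assimilation)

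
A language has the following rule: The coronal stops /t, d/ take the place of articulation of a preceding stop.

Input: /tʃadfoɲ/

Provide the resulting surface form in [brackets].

no segment meets the rule's conditions; no change.

[tʃadfoɲ]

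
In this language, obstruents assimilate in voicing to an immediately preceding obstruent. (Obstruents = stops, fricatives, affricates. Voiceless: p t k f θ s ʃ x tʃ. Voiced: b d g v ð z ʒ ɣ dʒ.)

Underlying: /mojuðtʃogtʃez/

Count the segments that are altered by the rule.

2

/tʃ/ after /ð/ (voiced) → [dʒ]
/tʃ/ after /g/ (voiced) → [dʒ]
2 segments change.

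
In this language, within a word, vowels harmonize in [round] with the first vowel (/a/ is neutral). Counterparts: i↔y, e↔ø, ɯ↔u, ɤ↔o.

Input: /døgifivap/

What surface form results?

/i/ harmonizes with /ø/ ([+round]) → [y]
/i/ harmonizes with /ø/ ([+round]) → [y]

[døgyfyvap]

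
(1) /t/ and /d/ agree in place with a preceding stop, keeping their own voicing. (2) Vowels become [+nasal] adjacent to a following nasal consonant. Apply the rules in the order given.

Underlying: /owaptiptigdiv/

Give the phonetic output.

[owappippiggiv]

Rule 1: /t/ after /p/ (labial) → [p]
Rule 1: /t/ after /p/ (labial) → [p]
Rule 1: /d/ after /g/ (velar) → [g]
After rule 1: owappippiggiv
Rule 2: no segment meets the rule's conditions; no change.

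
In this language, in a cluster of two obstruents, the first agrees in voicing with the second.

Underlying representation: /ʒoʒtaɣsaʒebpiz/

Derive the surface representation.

/ʒ/ before /t/ (voiceless) → [ʃ]
/ɣ/ before /s/ (voiceless) → [x]
/b/ before /p/ (voiceless) → [p]

[ʒoʃtaxsaʒeppiz]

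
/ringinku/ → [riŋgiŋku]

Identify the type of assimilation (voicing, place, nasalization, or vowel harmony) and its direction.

place assimilation, regressive

/n/→[ŋ] /n/→[ŋ].
Each target copies a feature from the following segment, so the direction is regressive.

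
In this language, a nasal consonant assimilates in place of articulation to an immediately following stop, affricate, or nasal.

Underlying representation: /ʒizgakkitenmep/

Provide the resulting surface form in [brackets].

/n/ before /m/ (labial) → [m]

[ʒizgakkitemmep]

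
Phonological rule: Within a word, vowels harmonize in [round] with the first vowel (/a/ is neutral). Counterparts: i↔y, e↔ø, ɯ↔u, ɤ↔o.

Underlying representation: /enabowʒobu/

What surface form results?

/o/ harmonizes with /e/ ([-round]) → [ɤ]
/o/ harmonizes with /e/ ([-round]) → [ɤ]
/u/ harmonizes with /e/ ([-round]) → [ɯ]

[enabɤwʒɤbɯ]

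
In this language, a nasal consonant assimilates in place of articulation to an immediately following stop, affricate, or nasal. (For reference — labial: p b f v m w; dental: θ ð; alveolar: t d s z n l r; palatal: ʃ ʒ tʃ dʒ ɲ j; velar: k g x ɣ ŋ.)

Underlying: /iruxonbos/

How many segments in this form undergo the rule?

/n/ before /b/ (labial) → [m]
1 segment changes.

1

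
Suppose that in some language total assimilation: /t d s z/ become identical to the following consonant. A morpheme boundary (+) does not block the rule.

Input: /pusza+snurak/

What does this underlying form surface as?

[puzza+nnurak]

/s/ before /z/ → [z] (total assimilation)
/s/ before /n/ → [n] (total assimilation)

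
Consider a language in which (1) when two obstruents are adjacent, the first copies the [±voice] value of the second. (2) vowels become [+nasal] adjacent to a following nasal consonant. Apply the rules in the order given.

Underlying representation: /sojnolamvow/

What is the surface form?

[sojnolãmvow]

Rule 1: no segment meets the rule's conditions; no change.
After rule 1: sojnolamvow
Rule 2: /a/ before nasal /m/ → [ã]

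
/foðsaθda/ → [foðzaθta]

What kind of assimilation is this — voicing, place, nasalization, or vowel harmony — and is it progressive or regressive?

voicing assimilation, progressive

/s/→[z] /d/→[t].
Each target copies a feature from the preceding segment, so the direction is progressive.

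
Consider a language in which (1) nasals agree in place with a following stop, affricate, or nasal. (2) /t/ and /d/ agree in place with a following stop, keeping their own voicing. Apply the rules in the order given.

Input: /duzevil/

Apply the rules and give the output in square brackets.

Rule 1: no segment meets the rule's conditions; no change.
After rule 1: duzevil
Rule 2: no segment meets the rule's conditions; no change.

[duzevil]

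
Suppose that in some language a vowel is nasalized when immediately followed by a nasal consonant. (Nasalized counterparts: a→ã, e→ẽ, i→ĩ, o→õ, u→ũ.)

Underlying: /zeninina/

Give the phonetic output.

[zẽnĩnĩna]

/e/ before nasal /n/ → [ẽ]
/i/ before nasal /n/ → [ĩ]
/i/ before nasal /n/ → [ĩ]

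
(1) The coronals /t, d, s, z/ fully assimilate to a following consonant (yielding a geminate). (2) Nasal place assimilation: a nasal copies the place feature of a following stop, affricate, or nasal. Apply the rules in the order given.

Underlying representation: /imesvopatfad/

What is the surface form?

[imevvopaffad]

Rule 1: /s/ before /v/ → [v] (total assimilation)
Rule 1: /t/ before /f/ → [f] (total assimilation)
After rule 1: imevvopaffad
Rule 2: no segment meets the rule's conditions; no change.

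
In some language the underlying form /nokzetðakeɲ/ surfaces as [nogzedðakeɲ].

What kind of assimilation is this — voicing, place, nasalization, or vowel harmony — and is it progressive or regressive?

/k/→[g] /t/→[d].
Each target copies a feature from the following segment, so the direction is regressive.

voicing assimilation, regressive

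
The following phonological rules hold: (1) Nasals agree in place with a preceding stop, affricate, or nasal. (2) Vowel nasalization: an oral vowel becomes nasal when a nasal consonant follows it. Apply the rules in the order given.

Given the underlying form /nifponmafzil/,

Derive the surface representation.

Rule 1: /m/ after /n/ (alveolar) → [n]
After rule 1: nifponnafzil
Rule 2: /o/ before nasal /n/ → [õ]

[nifpõnnafzil]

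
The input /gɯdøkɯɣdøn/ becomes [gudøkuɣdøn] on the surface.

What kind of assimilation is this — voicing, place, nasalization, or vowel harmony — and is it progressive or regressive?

/ɯ/→[u] /ɯ/→[u].
Vowels agree with the last vowel, so the harmony is regressive.

vowel harmony, regressive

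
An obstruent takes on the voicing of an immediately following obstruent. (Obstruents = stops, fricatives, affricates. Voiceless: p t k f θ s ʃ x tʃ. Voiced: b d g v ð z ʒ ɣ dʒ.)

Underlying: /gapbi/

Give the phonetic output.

/p/ before /b/ (voiced) → [b]

[gabbi]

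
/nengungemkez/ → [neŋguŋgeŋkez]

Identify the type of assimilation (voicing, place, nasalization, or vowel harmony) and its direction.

place assimilation, regressive

/n/→[ŋ] /n/→[ŋ] /m/→[ŋ].
Each target copies a feature from the following segment, so the direction is regressive.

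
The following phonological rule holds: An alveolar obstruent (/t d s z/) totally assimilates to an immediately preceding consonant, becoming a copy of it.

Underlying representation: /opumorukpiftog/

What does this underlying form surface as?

[opumorukpiffog]

/t/ after /f/ → [f] (total assimilation)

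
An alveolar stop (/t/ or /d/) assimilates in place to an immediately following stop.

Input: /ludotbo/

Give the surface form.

[ludopbo]

/t/ before /b/ (labial) → [p]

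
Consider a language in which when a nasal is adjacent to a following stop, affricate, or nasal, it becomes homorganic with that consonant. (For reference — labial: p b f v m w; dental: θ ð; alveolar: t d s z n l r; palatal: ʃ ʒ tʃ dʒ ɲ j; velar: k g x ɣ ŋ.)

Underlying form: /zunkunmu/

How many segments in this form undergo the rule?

/n/ before /k/ (velar) → [ŋ]
/n/ before /m/ (labial) → [m]
2 segments change.

2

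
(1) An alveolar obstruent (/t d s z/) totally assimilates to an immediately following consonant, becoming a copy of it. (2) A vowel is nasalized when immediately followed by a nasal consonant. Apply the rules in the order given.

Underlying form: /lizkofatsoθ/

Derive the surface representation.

[likkofassoθ]

Rule 1: /z/ before /k/ → [k] (total assimilation)
Rule 1: /t/ before /s/ → [s] (total assimilation)
After rule 1: likkofassoθ
Rule 2: no segment meets the rule's conditions; no change.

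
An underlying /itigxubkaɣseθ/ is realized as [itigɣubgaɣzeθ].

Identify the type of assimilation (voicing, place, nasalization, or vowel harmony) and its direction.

/x/→[ɣ] /k/→[g] /s/→[z].
Each target copies a feature from the preceding segment, so the direction is progressive.

voicing assimilation, progressive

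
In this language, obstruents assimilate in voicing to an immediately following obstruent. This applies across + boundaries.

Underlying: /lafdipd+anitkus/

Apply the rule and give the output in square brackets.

/f/ before /d/ (voiced) → [v]
/p/ before /d/ (voiced) → [b]

[lavdibd+anitkus]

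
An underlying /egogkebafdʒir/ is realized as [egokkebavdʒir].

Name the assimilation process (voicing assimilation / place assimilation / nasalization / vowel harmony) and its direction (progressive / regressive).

voicing assimilation, regressive

/g/→[k] /f/→[v].
Each target copies a feature from the following segment, so the direction is regressive.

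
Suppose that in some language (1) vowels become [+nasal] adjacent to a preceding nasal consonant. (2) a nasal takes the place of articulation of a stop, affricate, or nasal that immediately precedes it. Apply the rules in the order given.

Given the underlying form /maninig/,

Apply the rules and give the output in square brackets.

[mãnĩnĩg]

Rule 1: /a/ after nasal /m/ → [ã]
Rule 1: /i/ after nasal /n/ → [ĩ]
Rule 1: /i/ after nasal /n/ → [ĩ]
After rule 1: mãnĩnĩg
Rule 2: no segment meets the rule's conditions; no change.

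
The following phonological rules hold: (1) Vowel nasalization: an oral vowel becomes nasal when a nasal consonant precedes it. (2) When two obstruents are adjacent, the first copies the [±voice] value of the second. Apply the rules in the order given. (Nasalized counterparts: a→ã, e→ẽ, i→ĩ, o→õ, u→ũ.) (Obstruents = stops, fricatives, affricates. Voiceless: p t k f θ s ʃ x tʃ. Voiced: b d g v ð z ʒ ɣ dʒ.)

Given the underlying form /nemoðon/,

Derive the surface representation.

Rule 1: /e/ after nasal /n/ → [ẽ]
Rule 1: /o/ after nasal /m/ → [õ]
After rule 1: nẽmõðon
Rule 2: no segment meets the rule's conditions; no change.

[nẽmõðon]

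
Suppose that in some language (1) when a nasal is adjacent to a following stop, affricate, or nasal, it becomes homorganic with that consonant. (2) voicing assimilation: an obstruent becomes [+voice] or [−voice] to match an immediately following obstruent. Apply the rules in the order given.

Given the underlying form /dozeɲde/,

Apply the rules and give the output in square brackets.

Rule 1: /ɲ/ before /d/ (alveolar) → [n]
After rule 1: dozende
Rule 2: no segment meets the rule's conditions; no change.

[dozende]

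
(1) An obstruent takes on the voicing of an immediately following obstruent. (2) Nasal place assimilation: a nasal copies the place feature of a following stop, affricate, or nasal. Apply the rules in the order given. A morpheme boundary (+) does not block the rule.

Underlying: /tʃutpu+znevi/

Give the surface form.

[tʃutpu+znevi]

Rule 1: no segment meets the rule's conditions; no change.
After rule 1: tʃutpu+znevi
Rule 2: no segment meets the rule's conditions; no change.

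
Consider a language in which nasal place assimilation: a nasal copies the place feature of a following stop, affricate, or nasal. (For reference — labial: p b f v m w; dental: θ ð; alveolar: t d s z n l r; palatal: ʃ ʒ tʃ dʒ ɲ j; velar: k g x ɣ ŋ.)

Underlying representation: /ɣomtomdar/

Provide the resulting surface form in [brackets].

/m/ before /t/ (alveolar) → [n]
/m/ before /d/ (alveolar) → [n]

[ɣontondar]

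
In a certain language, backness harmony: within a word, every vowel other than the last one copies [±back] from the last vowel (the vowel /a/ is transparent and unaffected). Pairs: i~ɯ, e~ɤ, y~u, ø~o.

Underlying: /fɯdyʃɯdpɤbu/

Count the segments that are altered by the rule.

1

/y/ harmonizes with /u/ ([+back]) → [u]
1 segment changes.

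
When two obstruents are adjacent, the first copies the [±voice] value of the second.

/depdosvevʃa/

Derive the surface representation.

[debdozvefʃa]

/p/ before /d/ (voiced) → [b]
/s/ before /v/ (voiced) → [z]
/v/ before /ʃ/ (voiceless) → [f]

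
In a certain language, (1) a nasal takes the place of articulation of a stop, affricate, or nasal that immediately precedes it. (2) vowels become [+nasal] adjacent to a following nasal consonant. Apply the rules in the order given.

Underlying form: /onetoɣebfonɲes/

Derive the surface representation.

[õnetoɣebfõnnes]

Rule 1: /ɲ/ after /n/ (alveolar) → [n]
After rule 1: onetoɣebfonnes
Rule 2: /o/ before nasal /n/ → [õ]
Rule 2: /o/ before nasal /n/ → [õ]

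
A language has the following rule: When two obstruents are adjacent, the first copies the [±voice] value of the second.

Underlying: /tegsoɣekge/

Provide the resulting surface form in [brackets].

[teksoɣegge]

/g/ before /s/ (voiceless) → [k]
/k/ before /g/ (voiced) → [g]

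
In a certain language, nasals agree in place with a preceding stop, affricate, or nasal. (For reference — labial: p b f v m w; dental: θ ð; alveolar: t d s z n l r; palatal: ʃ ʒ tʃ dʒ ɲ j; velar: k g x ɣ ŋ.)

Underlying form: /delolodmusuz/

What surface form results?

[delolodnusuz]

/m/ after /d/ (alveolar) → [n]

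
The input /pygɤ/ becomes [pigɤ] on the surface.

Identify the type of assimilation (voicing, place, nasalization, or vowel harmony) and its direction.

vowel harmony, regressive

/y/→[i].
Vowels agree with the last vowel, so the harmony is regressive.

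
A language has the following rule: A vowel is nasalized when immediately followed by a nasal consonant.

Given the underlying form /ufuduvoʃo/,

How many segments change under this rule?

0

No segment meets the rule's conditions.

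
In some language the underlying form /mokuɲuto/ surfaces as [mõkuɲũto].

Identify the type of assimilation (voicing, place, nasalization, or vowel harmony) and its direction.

nasalization, progressive

/o/→[õ] /u/→[ũ].
Each target copies a feature from the preceding segment, so the direction is progressive.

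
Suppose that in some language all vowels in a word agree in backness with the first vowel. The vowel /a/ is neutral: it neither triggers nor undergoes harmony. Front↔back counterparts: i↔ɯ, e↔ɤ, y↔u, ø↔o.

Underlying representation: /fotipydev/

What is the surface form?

[fotɯpudɤv]

/i/ harmonizes with /o/ ([+back]) → [ɯ]
/y/ harmonizes with /o/ ([+back]) → [u]
/e/ harmonizes with /o/ ([+back]) → [ɤ]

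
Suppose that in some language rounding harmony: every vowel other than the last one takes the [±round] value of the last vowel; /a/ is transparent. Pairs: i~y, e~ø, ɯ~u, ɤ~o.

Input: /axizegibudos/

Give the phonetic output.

[axyzøgybudos]

/i/ harmonizes with /o/ ([+round]) → [y]
/e/ harmonizes with /o/ ([+round]) → [ø]
/i/ harmonizes with /o/ ([+round]) → [y]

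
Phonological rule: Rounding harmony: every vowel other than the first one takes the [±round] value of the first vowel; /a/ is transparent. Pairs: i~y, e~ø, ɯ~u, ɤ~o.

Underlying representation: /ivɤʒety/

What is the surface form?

/y/ harmonizes with /i/ ([-round]) → [i]

[ivɤʒeti]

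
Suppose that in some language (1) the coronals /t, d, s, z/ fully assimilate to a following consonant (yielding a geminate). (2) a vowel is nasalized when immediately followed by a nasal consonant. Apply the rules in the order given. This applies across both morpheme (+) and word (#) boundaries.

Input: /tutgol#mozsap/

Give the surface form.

[tuggol#mossap]

Rule 1: /t/ before /g/ → [g] (total assimilation)
Rule 1: /z/ before /s/ → [s] (total assimilation)
After rule 1: tuggol#mossap
Rule 2: no segment meets the rule's conditions; no change.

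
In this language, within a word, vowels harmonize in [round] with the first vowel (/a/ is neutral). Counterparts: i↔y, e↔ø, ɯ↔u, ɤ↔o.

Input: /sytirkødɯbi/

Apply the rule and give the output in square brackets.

[sytyrkøduby]

/i/ harmonizes with /y/ ([+round]) → [y]
/ɯ/ harmonizes with /y/ ([+round]) → [u]
/i/ harmonizes with /y/ ([+round]) → [y]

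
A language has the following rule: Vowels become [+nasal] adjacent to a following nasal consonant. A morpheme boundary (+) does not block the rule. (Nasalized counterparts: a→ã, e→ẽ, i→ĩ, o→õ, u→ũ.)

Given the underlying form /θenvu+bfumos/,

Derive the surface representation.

/e/ before nasal /n/ → [ẽ]
/u/ before nasal /m/ → [ũ]

[θẽnvu+bfũmos]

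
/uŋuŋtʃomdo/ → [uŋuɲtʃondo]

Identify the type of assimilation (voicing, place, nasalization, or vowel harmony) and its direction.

place assimilation, regressive

/ŋ/→[ɲ] /m/→[n].
Each target copies a feature from the following segment, so the direction is regressive.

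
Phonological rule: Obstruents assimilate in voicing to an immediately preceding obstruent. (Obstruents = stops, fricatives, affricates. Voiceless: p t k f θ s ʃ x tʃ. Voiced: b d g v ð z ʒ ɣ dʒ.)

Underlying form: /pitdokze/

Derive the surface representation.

/d/ after /t/ (voiceless) → [t]
/z/ after /k/ (voiceless) → [s]

[pittokse]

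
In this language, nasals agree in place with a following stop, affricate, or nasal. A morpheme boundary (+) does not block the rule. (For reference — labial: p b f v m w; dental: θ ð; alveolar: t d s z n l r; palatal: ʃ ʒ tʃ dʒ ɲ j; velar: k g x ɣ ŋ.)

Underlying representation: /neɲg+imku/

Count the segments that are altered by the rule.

/ɲ/ before /g/ (velar) → [ŋ]
/m/ before /k/ (velar) → [ŋ]
2 segments change.

2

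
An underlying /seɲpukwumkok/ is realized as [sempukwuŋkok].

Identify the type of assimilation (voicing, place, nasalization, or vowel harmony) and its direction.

place assimilation, regressive

/ɲ/→[m] /m/→[ŋ].
Each target copies a feature from the following segment, so the direction is regressive.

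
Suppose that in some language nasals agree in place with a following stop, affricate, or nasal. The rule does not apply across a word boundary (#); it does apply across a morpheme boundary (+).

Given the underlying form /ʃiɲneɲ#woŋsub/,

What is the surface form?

[ʃinneɲ#woŋsub]

/ɲ/ before /n/ (alveolar) → [n]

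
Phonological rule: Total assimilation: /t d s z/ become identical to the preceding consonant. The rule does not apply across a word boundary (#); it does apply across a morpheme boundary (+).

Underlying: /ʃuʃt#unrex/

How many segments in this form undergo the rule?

/t/ after /ʃ/ → [ʃ] (total assimilation)
1 segment changes.

1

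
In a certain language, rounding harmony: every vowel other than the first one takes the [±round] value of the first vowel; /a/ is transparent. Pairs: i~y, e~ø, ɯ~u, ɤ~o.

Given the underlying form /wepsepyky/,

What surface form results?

[wepsepiki]

/y/ harmonizes with /e/ ([-round]) → [i]
/y/ harmonizes with /e/ ([-round]) → [i]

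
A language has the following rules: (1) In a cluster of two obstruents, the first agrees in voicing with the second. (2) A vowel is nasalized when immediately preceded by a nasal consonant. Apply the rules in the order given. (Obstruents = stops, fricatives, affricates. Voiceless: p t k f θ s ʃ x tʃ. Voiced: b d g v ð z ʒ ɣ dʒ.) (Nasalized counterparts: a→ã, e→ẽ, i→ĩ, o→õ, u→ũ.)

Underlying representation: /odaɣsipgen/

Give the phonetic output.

[odaxsibgen]

Rule 1: /ɣ/ before /s/ (voiceless) → [x]
Rule 1: /p/ before /g/ (voiced) → [b]
After rule 1: odaxsibgen
Rule 2: no segment meets the rule's conditions; no change.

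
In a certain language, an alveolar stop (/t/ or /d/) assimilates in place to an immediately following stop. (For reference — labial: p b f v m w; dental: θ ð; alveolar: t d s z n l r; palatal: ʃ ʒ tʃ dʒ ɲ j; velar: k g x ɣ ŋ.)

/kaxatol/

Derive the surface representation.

no segment meets the rule's conditions; no change.

[kaxatol]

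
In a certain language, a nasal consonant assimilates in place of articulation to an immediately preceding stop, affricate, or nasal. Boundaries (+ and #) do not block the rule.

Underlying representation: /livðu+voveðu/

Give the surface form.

no segment meets the rule's conditions; no change.

[livðu+voveðu]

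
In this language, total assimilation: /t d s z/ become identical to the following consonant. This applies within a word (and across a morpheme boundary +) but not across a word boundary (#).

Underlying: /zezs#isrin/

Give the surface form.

/z/ before /s/ → [s] (total assimilation)
/s/ before /r/ → [r] (total assimilation)

[zess#irrin]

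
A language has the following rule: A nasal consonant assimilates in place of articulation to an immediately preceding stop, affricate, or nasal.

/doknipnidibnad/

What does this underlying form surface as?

[dokŋipmidibmad]

/n/ after /k/ (velar) → [ŋ]
/n/ after /p/ (labial) → [m]
/n/ after /b/ (labial) → [m]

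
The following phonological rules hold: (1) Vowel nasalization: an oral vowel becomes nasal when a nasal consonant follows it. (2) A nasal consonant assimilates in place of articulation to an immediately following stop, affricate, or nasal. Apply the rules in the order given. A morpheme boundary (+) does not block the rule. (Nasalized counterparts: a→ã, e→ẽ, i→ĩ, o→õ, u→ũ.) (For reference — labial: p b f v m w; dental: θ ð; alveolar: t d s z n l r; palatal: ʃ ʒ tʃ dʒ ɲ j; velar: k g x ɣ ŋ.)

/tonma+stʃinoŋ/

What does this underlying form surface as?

[tõmma+stʃĩnõŋ]

Rule 1: /o/ before nasal /n/ → [õ]
Rule 1: /i/ before nasal /n/ → [ĩ]
Rule 1: /o/ before nasal /ŋ/ → [õ]
After rule 1: tõnma+stʃĩnõŋ
Rule 2: /n/ before /m/ (labial) → [m]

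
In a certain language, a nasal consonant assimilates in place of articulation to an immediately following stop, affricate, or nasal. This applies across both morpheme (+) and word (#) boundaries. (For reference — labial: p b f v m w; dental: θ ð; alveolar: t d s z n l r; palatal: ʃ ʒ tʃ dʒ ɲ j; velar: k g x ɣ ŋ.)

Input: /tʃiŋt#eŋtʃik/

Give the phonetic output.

/ŋ/ before /t/ (alveolar) → [n]
/ŋ/ before /tʃ/ (palatal) → [ɲ]

[tʃint#eɲtʃik]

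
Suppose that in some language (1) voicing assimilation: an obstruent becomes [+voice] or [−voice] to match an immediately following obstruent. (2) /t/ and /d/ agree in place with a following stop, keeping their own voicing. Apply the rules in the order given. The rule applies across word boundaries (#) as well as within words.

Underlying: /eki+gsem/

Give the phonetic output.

Rule 1: /g/ before /s/ (voiceless) → [k]
After rule 1: eki+ksem
Rule 2: no segment meets the rule's conditions; no change.

[eki+ksem]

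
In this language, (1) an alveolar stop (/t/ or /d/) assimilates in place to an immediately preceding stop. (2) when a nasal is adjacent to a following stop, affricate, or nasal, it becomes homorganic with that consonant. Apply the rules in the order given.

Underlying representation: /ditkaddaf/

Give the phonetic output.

[ditkaddaf]

Rule 1: no segment meets the rule's conditions; no change.
After rule 1: ditkaddaf
Rule 2: no segment meets the rule's conditions; no change.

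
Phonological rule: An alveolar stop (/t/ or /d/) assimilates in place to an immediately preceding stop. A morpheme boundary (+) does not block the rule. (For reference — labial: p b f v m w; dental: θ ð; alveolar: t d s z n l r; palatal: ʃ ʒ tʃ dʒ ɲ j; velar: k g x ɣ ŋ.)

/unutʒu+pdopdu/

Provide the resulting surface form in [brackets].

/d/ after /p/ (labial) → [b]
/d/ after /p/ (labial) → [b]

[unutʒu+pbopbu]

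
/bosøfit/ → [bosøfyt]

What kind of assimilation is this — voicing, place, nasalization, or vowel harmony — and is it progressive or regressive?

/i/→[y].
Vowels agree with the first vowel, so the harmony is progressive.

vowel harmony, progressive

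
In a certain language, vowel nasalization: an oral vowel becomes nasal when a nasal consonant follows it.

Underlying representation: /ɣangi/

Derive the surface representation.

/a/ before nasal /n/ → [ã]

[ɣãngi]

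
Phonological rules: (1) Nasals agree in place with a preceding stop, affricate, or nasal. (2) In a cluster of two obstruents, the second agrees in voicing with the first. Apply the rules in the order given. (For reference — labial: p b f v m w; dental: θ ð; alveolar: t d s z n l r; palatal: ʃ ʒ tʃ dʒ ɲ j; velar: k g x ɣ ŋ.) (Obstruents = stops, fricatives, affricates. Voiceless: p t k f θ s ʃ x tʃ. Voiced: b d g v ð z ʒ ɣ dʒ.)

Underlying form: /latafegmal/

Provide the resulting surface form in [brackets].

[latafegŋal]

Rule 1: /m/ after /g/ (velar) → [ŋ]
After rule 1: latafegŋal
Rule 2: no segment meets the rule's conditions; no change.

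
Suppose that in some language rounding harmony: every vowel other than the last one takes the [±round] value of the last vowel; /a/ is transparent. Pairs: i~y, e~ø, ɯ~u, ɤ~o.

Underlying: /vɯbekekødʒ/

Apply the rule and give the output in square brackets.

/ɯ/ harmonizes with /ø/ ([+round]) → [u]
/e/ harmonizes with /ø/ ([+round]) → [ø]
/e/ harmonizes with /ø/ ([+round]) → [ø]

[vubøkøkødʒ]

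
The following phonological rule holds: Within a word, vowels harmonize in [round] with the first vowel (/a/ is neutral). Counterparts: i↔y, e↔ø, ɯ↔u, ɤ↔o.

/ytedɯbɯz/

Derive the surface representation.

[ytødubuz]

/e/ harmonizes with /y/ ([+round]) → [ø]
/ɯ/ harmonizes with /y/ ([+round]) → [u]
/ɯ/ harmonizes with /y/ ([+round]) → [u]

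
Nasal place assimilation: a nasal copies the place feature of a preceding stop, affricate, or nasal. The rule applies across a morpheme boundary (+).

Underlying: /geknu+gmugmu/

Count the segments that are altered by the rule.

/n/ after /k/ (velar) → [ŋ]
/m/ after /g/ (velar) → [ŋ]
/m/ after /g/ (velar) → [ŋ]
3 segments change.

3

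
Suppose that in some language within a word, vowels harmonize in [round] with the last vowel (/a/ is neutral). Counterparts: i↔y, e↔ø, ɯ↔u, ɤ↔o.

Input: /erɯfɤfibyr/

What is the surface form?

/e/ harmonizes with /y/ ([+round]) → [ø]
/ɯ/ harmonizes with /y/ ([+round]) → [u]
/ɤ/ harmonizes with /y/ ([+round]) → [o]
/i/ harmonizes with /y/ ([+round]) → [y]

[ørufofybyr]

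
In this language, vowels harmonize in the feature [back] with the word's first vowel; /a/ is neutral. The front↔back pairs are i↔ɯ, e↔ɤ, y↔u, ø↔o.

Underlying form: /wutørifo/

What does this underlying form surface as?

[wutorɯfo]

/ø/ harmonizes with /u/ ([+back]) → [o]
/i/ harmonizes with /u/ ([+back]) → [ɯ]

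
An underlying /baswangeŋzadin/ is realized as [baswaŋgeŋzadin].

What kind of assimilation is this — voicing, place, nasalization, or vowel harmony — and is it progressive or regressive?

place assimilation, regressive

/n/→[ŋ].
Each target copies a feature from the following segment, so the direction is regressive.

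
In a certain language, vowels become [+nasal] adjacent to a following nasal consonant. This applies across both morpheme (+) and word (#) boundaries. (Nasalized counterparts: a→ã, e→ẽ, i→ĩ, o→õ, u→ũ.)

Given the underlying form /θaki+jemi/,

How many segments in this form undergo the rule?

1

/e/ before nasal /m/ → [ẽ]
1 segment changes.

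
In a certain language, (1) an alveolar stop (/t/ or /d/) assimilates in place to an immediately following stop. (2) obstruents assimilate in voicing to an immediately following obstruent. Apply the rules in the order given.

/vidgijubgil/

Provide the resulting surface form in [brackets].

[viggijubgil]

Rule 1: /d/ before /g/ (velar) → [g]
After rule 1: viggijubgil
Rule 2: no segment meets the rule's conditions; no change.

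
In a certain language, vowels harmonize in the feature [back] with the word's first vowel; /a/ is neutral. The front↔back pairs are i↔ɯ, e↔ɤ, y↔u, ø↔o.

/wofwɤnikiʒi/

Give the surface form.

[wofwɤnɯkɯʒɯ]

/i/ harmonizes with /o/ ([+back]) → [ɯ]
/i/ harmonizes with /o/ ([+back]) → [ɯ]
/i/ harmonizes with /o/ ([+back]) → [ɯ]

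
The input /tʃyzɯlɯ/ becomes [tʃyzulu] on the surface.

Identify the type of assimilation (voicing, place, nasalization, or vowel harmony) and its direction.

/ɯ/→[u] /ɯ/→[u].
Vowels agree with the first vowel, so the harmony is progressive.

vowel harmony, progressive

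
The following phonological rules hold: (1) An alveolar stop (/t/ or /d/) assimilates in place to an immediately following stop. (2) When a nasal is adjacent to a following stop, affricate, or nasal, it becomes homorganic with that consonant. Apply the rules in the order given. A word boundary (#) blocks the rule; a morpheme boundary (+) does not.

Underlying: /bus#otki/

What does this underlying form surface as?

[bus#okki]

Rule 1: /t/ before /k/ (velar) → [k]
After rule 1: bus#okki
Rule 2: no segment meets the rule's conditions; no change.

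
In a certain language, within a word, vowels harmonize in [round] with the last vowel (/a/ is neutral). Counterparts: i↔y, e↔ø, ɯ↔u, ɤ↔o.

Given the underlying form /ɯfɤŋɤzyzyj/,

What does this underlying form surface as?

[ufoŋozyzyj]

/ɯ/ harmonizes with /y/ ([+round]) → [u]
/ɤ/ harmonizes with /y/ ([+round]) → [o]
/ɤ/ harmonizes with /y/ ([+round]) → [o]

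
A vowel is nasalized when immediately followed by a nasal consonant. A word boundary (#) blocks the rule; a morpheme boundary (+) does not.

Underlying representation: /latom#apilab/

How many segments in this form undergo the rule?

/o/ before nasal /m/ → [õ]
1 segment changes.

1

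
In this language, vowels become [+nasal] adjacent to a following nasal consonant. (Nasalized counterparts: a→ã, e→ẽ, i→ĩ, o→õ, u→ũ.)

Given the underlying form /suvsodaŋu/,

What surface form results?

[suvsodãŋu]

/a/ before nasal /ŋ/ → [ã]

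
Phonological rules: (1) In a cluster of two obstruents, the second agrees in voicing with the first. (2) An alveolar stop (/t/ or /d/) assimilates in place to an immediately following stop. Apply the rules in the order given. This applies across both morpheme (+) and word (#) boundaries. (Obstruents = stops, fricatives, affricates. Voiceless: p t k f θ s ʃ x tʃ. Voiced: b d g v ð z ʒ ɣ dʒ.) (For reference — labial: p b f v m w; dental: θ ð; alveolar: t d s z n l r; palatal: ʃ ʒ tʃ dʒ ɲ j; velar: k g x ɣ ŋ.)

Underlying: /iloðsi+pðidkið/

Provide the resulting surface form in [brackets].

Rule 1: /s/ after /ð/ (voiced) → [z]
Rule 1: /ð/ after /p/ (voiceless) → [θ]
Rule 1: /k/ after /d/ (voiced) → [g]
After rule 1: iloðzi+pθidgið
Rule 2: /d/ before /g/ (velar) → [g]

[iloðzi+pθiggið]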